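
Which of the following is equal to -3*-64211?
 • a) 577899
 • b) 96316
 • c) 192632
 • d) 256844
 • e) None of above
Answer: e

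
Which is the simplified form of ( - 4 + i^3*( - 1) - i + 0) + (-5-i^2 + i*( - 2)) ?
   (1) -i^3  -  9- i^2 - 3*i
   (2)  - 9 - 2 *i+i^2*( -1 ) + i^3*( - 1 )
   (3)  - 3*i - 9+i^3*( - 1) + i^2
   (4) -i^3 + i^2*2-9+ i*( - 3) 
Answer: 1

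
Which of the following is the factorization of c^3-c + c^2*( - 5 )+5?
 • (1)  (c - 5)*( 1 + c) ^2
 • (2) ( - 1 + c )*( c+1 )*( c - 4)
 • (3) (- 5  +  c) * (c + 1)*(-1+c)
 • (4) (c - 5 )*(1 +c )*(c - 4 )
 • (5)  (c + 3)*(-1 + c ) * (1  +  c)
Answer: 3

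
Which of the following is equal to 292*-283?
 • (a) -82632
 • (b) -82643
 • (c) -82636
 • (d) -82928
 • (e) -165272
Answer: c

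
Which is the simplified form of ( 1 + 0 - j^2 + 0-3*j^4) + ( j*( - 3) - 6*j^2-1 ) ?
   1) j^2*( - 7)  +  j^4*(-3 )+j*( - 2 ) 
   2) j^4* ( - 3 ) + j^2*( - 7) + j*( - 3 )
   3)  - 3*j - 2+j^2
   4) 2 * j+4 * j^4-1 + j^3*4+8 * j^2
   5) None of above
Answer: 2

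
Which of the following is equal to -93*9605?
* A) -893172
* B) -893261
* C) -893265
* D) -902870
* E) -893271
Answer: C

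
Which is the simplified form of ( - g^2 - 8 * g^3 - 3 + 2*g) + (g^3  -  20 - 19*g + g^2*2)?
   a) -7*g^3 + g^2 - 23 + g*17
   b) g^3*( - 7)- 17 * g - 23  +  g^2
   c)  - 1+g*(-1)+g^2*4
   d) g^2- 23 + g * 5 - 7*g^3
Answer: b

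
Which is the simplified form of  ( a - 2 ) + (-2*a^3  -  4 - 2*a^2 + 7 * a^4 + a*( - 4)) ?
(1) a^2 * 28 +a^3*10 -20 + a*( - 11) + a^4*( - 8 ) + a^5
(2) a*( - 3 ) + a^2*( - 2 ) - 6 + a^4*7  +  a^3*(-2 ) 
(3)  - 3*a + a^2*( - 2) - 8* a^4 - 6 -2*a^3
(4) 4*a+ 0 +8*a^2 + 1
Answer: 2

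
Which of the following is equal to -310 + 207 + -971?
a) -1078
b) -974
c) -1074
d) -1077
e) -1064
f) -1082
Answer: c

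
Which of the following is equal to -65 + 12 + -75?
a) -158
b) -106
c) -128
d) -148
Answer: c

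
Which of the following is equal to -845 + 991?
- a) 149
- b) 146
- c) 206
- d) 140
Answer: b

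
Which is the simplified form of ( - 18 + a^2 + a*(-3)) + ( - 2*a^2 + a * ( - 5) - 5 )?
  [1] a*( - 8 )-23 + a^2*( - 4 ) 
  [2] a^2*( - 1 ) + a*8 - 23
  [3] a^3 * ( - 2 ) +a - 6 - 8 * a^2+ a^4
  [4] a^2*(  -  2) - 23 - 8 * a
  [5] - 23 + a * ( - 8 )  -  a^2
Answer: 5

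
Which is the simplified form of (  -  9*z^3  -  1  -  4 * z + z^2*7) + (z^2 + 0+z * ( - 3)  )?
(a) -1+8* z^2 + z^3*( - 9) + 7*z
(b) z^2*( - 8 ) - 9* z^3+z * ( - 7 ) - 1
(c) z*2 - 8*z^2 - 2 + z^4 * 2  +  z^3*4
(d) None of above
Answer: d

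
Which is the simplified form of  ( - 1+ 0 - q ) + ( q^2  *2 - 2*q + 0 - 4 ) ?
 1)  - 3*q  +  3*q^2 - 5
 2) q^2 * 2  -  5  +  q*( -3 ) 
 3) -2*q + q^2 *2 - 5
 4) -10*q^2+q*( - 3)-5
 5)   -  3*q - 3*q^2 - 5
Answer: 2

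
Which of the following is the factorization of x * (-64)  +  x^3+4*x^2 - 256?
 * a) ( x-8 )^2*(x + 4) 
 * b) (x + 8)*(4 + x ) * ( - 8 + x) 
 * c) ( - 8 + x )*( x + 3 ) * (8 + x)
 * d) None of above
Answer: b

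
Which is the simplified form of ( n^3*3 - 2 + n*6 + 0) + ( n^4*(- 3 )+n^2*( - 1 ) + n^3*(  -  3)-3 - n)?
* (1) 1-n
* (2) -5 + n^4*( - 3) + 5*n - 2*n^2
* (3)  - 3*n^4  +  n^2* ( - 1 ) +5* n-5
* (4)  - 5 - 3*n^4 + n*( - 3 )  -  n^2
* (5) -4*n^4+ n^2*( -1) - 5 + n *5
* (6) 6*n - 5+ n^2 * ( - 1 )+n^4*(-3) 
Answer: 3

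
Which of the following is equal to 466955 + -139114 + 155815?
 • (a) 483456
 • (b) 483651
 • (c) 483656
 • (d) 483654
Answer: c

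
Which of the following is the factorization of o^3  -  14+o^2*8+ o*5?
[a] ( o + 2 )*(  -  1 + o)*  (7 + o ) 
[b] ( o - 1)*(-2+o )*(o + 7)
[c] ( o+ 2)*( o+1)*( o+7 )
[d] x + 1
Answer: a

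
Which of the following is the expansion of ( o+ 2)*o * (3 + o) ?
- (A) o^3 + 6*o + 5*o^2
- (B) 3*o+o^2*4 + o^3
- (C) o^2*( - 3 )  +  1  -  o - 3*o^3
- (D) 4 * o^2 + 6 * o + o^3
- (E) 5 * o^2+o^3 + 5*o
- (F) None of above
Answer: A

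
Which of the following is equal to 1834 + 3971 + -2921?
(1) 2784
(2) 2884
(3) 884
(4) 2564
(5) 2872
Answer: 2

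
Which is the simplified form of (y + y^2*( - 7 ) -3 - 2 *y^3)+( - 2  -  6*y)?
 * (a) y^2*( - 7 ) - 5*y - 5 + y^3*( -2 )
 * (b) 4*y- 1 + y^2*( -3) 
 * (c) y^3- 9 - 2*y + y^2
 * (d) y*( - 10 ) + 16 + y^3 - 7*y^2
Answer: a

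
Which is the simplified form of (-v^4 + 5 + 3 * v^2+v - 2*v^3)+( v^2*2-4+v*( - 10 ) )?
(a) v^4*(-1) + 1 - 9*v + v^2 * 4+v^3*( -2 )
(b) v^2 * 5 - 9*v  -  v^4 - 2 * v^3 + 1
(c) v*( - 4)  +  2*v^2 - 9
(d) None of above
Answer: b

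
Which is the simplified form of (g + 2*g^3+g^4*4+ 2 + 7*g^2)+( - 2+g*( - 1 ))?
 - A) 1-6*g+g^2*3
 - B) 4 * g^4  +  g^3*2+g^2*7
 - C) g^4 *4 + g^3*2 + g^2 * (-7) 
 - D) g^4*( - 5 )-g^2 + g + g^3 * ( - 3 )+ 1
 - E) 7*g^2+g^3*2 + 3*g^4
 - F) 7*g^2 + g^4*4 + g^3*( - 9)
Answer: B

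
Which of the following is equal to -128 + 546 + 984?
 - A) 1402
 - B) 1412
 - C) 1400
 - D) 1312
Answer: A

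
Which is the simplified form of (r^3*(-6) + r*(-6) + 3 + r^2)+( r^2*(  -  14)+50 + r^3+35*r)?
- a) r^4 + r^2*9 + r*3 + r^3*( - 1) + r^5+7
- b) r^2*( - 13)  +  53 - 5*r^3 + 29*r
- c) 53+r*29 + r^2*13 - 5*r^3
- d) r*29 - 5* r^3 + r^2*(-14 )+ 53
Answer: b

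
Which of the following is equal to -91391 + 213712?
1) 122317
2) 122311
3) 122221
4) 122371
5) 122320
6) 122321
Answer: 6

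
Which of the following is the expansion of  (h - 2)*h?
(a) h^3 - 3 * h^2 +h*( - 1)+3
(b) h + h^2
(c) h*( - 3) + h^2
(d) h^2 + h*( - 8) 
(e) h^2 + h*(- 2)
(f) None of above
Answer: e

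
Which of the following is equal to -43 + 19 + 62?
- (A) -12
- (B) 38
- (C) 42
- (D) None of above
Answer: B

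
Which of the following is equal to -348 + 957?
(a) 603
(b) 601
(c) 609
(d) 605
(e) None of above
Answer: c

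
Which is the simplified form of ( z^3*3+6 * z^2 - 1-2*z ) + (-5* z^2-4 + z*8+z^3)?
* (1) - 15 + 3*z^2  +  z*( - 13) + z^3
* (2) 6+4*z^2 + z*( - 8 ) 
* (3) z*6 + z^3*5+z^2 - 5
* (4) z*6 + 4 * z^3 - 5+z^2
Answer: 4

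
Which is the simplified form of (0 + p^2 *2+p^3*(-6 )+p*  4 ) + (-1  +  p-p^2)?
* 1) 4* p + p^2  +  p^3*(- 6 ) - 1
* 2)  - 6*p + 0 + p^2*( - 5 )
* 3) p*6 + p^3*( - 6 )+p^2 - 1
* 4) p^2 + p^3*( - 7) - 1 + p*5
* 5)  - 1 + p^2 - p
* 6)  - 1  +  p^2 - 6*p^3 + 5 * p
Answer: 6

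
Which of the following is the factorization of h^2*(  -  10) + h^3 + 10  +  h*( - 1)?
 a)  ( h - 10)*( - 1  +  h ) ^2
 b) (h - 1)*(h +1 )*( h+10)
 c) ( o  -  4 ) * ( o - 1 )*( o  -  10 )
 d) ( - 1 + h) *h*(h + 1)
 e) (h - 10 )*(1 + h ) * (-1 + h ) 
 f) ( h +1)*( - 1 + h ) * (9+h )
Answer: e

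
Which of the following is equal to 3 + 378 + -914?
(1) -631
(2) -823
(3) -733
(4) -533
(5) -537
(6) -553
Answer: 4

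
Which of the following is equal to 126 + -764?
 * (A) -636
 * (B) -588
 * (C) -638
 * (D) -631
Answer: C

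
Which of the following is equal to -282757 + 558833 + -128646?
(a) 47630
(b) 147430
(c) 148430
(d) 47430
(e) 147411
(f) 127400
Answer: b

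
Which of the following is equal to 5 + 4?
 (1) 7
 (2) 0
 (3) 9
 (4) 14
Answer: 3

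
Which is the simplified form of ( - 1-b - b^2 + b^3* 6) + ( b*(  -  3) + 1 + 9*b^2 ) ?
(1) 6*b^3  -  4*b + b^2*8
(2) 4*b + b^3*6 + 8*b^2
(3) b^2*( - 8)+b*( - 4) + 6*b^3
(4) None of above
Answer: 1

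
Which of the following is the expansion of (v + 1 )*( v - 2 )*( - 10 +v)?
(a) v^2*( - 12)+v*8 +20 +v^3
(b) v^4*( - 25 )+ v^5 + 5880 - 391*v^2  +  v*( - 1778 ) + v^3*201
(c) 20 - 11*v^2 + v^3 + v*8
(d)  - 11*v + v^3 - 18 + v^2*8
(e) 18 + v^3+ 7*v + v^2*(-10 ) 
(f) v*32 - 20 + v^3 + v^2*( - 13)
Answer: c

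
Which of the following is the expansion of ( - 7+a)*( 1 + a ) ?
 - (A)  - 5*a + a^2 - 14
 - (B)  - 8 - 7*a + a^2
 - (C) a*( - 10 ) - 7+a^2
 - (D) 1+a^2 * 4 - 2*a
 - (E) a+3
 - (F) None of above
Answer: F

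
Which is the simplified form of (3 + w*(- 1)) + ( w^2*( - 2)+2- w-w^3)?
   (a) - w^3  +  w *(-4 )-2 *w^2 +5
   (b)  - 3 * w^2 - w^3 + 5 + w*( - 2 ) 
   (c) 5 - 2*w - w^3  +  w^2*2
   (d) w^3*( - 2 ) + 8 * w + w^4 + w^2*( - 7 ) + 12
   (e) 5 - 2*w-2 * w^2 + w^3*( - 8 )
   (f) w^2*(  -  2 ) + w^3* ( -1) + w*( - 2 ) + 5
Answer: f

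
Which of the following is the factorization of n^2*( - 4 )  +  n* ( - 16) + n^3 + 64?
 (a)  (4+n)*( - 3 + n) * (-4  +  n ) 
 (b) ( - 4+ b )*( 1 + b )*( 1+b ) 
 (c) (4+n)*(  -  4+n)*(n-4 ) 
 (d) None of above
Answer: c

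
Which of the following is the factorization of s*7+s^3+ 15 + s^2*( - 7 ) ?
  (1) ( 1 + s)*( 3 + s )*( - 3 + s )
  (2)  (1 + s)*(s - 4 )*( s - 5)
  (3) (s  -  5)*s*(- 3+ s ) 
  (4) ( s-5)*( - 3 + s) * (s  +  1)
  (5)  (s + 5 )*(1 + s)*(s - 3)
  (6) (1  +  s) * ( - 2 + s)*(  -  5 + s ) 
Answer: 4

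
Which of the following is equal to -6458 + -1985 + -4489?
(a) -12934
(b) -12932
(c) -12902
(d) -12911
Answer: b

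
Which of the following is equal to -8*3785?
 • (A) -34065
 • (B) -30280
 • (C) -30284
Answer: B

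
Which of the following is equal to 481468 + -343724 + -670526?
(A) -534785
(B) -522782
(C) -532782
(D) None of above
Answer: C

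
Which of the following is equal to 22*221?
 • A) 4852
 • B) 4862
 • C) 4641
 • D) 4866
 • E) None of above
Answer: B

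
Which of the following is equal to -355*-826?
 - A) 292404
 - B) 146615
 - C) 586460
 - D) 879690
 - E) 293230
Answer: E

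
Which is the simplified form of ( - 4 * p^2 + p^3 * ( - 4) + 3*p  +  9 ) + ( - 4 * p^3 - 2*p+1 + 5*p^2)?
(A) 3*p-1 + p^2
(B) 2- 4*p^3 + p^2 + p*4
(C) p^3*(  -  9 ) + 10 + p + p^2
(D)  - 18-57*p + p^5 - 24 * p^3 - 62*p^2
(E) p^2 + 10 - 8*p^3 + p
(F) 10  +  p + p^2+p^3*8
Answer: E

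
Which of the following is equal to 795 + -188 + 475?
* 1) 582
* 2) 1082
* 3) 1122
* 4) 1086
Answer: 2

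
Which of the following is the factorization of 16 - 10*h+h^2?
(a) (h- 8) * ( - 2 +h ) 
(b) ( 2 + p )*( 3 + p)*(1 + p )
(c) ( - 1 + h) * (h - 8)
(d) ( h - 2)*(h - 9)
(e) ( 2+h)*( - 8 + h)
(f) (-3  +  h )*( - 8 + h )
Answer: a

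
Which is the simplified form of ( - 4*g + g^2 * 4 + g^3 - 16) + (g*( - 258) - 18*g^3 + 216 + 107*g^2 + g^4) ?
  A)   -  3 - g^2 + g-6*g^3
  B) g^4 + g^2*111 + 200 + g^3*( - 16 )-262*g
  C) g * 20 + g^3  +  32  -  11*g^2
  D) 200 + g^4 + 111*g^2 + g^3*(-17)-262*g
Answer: D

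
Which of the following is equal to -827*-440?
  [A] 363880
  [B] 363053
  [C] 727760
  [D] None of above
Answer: A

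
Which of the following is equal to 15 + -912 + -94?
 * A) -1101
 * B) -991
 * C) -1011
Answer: B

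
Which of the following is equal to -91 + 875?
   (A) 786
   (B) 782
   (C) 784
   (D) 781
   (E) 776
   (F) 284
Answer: C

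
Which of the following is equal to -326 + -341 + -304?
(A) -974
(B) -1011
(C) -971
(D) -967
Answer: C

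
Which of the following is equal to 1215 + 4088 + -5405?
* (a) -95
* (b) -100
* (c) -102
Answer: c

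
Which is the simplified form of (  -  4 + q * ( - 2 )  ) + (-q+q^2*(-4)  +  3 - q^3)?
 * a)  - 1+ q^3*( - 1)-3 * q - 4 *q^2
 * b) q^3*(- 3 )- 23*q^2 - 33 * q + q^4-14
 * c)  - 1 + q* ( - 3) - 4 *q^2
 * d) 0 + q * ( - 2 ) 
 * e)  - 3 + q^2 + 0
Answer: a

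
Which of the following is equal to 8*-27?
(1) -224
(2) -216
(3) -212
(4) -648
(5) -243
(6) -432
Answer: 2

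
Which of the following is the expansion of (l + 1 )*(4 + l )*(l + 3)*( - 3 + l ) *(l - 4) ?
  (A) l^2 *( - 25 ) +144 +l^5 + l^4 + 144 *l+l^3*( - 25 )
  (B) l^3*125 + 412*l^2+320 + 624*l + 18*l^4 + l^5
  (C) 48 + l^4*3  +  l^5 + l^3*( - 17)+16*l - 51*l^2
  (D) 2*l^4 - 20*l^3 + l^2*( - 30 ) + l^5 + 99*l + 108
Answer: A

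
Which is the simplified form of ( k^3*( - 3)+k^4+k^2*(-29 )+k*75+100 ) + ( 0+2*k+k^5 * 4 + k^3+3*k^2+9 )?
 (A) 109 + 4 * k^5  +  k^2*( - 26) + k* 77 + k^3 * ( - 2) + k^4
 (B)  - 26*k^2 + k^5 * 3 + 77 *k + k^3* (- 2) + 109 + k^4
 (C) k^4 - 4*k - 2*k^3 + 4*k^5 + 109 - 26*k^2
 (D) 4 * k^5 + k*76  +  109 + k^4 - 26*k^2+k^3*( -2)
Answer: A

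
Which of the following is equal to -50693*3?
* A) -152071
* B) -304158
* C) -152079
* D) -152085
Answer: C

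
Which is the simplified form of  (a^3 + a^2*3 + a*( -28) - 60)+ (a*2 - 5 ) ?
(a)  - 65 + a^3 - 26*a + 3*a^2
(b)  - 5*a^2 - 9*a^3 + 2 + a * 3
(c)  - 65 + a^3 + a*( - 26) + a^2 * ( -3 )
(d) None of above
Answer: a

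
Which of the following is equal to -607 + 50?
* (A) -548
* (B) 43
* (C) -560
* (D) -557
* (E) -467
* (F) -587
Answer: D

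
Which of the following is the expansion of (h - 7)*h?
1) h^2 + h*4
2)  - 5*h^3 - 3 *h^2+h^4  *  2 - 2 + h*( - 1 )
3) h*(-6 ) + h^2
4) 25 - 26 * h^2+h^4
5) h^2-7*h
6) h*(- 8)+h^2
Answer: 5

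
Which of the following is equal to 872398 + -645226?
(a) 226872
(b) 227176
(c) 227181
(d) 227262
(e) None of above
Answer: e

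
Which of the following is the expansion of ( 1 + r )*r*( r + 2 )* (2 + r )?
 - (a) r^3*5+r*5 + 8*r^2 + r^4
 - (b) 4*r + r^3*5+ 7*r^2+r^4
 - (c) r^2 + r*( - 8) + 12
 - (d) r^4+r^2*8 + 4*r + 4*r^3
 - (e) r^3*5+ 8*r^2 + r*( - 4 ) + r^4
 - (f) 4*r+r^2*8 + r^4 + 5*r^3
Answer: f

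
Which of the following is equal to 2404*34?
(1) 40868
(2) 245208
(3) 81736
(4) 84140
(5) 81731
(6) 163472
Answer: 3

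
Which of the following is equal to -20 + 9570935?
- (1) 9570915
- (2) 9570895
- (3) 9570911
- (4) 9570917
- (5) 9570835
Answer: 1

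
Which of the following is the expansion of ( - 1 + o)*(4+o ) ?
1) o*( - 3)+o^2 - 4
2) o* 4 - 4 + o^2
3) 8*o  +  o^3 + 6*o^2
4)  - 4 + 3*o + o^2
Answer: 4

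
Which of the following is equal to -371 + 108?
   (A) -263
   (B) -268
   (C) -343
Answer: A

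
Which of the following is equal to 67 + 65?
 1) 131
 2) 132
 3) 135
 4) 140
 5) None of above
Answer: 2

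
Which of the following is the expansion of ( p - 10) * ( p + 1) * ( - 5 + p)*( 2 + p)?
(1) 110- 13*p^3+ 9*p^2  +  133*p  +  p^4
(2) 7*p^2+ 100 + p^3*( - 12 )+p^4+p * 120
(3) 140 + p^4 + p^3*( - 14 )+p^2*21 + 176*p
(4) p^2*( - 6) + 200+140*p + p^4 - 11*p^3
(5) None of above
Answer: 2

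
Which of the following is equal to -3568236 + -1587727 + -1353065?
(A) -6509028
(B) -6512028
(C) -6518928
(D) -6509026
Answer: A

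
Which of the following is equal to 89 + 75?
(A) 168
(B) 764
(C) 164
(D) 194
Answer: C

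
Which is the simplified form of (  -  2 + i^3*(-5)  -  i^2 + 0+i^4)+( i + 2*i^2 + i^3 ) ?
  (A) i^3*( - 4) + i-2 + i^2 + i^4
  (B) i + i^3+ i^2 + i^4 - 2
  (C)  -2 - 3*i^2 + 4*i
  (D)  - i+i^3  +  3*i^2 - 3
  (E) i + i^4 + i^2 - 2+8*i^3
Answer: A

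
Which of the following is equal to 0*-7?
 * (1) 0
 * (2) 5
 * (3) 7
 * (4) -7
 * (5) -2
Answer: 1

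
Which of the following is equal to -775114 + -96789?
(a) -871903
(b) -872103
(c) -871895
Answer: a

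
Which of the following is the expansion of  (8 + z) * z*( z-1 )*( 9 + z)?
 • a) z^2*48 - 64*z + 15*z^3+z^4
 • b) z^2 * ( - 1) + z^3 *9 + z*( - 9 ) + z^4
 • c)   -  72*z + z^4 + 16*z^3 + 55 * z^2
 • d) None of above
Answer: c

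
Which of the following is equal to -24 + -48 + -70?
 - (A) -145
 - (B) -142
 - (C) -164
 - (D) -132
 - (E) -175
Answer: B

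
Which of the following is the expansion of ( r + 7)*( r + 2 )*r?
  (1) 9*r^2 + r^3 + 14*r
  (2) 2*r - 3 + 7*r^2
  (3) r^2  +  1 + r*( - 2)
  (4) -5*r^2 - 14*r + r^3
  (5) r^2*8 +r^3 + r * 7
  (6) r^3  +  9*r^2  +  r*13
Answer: 1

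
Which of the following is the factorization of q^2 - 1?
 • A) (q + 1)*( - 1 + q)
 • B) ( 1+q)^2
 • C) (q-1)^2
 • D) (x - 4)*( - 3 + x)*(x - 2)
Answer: A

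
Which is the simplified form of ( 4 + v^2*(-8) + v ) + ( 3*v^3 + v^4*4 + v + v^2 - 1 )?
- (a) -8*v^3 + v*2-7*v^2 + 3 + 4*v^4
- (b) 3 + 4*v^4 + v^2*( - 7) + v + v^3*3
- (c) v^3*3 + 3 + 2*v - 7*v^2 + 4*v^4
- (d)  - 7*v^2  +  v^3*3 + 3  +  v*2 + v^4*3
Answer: c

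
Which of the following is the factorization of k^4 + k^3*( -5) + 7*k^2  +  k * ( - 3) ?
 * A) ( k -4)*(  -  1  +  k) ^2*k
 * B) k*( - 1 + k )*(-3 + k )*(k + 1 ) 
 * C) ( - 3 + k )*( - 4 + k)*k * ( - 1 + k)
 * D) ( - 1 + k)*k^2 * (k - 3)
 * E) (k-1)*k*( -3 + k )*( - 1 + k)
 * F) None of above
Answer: E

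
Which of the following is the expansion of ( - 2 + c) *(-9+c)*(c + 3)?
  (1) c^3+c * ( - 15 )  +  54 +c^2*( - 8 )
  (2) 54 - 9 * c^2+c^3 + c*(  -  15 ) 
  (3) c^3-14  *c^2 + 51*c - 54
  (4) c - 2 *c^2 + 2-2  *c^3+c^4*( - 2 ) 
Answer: 1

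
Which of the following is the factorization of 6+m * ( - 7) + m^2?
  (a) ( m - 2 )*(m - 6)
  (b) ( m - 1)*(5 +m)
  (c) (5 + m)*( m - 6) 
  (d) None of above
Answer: d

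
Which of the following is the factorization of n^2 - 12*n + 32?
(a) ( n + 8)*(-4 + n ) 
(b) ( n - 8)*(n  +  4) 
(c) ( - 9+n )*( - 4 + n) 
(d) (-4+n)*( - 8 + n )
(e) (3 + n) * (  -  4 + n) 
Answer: d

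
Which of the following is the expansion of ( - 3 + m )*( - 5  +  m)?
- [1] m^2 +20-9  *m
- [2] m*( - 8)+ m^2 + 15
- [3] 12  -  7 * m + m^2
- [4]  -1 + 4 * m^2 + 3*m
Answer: 2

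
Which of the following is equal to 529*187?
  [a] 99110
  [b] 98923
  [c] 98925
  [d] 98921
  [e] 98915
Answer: b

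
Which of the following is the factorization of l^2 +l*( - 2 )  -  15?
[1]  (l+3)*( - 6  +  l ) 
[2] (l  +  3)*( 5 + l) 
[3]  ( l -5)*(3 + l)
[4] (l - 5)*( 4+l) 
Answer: 3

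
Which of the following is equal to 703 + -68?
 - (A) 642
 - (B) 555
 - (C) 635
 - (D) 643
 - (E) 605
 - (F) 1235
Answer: C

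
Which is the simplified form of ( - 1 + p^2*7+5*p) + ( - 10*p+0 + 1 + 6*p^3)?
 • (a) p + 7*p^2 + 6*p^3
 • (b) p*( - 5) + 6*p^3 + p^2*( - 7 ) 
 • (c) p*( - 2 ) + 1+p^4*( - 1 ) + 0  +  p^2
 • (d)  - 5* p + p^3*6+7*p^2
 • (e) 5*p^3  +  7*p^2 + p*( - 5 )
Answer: d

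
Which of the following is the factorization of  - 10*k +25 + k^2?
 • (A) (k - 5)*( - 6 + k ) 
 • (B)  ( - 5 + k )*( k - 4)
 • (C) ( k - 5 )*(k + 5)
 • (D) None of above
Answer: D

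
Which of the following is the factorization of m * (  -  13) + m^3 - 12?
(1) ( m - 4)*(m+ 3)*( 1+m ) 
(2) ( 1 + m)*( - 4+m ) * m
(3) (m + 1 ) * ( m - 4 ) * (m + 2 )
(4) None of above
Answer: 1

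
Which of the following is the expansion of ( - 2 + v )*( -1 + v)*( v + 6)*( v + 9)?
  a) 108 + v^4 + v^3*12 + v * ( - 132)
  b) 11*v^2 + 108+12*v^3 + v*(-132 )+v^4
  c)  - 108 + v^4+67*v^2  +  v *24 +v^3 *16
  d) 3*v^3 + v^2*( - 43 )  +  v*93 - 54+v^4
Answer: b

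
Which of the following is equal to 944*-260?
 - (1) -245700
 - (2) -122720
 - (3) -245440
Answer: 3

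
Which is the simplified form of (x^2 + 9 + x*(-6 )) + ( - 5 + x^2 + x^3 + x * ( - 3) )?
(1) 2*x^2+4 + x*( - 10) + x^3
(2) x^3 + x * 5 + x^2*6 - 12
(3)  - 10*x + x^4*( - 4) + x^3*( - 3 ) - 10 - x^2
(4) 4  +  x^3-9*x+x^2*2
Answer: 4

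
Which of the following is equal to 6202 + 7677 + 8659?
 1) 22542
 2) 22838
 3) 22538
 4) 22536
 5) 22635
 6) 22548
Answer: 3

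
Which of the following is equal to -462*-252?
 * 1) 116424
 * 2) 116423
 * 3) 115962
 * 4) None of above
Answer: 1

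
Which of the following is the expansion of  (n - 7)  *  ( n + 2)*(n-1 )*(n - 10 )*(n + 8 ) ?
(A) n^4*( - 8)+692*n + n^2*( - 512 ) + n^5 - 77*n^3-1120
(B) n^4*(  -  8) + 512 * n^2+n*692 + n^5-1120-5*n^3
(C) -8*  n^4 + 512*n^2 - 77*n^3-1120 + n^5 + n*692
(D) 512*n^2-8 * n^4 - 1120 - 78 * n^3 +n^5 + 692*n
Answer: C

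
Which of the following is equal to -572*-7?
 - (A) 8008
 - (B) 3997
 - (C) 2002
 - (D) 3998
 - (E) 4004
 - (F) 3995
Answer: E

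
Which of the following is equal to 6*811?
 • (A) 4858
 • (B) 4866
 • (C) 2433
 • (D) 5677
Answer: B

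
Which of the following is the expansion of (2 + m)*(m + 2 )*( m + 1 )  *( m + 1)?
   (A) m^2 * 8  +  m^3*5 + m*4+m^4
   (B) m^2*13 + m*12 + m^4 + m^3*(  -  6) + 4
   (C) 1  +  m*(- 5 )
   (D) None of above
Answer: D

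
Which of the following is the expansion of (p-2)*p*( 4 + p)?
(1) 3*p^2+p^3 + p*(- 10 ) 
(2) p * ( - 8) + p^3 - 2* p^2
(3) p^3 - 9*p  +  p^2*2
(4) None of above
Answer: 4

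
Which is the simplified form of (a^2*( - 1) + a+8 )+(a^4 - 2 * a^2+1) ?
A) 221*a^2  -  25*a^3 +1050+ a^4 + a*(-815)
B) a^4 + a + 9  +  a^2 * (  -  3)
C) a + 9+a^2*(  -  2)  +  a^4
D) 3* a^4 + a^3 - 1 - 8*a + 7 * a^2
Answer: B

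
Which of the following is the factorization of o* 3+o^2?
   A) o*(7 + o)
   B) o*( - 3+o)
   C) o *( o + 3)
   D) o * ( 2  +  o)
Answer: C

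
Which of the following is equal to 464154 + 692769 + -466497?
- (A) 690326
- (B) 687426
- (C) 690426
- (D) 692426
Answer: C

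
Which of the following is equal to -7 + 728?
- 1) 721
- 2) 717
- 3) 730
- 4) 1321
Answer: 1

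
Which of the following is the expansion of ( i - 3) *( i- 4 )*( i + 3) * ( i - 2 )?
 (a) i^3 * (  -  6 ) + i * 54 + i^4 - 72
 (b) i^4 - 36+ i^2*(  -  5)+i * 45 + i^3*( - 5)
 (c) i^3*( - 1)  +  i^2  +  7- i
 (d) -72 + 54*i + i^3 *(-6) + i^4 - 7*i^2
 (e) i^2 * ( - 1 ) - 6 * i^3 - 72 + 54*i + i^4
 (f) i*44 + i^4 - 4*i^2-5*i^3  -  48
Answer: e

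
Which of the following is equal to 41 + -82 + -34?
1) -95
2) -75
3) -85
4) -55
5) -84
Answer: 2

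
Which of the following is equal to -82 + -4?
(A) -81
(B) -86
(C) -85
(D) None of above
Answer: B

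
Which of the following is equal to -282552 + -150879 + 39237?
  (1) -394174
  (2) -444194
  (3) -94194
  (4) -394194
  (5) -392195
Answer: 4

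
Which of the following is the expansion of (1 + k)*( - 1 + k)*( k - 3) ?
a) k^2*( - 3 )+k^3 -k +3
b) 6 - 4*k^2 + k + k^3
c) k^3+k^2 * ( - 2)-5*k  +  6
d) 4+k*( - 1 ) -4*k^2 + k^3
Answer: a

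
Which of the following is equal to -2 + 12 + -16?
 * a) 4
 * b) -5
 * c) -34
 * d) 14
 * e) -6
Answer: e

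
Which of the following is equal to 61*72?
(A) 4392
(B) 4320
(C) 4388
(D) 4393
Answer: A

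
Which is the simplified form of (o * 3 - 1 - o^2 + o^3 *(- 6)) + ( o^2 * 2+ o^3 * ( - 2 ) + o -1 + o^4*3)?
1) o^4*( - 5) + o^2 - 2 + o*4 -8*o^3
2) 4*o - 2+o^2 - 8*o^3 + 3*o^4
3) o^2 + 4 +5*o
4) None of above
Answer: 2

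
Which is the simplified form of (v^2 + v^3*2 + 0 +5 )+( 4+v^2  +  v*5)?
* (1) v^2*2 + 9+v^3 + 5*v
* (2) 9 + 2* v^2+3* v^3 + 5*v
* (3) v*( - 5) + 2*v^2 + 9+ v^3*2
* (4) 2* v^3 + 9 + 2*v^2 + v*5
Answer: 4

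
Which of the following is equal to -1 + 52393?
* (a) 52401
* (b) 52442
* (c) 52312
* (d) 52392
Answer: d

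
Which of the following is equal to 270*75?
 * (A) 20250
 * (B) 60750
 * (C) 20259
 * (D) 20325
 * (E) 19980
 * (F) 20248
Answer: A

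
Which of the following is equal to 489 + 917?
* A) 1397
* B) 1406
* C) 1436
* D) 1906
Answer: B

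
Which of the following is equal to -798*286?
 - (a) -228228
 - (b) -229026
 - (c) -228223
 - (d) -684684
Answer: a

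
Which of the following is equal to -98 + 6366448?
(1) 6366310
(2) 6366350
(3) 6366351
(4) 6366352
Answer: 2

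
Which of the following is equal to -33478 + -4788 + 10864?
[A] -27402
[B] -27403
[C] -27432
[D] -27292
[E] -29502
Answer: A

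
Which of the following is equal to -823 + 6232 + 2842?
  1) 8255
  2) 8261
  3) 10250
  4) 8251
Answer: 4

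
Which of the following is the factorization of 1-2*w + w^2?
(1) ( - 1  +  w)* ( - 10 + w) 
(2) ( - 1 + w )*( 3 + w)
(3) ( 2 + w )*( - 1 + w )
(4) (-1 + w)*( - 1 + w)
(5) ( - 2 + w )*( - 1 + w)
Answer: 4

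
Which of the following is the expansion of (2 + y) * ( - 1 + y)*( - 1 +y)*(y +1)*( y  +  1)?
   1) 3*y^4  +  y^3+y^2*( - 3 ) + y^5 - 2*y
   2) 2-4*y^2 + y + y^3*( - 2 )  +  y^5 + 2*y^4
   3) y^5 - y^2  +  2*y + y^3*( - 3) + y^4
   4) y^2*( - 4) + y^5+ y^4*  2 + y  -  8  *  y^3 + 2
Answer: 2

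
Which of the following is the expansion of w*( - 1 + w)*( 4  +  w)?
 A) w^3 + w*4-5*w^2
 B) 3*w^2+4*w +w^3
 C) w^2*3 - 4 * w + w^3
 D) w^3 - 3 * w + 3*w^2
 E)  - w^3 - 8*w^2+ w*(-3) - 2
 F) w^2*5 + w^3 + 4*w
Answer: C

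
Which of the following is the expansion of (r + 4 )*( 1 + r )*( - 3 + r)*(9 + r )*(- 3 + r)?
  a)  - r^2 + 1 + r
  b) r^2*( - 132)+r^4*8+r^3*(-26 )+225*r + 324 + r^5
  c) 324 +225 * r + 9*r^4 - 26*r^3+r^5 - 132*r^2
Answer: b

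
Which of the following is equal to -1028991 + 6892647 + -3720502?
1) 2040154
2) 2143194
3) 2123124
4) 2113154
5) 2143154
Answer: 5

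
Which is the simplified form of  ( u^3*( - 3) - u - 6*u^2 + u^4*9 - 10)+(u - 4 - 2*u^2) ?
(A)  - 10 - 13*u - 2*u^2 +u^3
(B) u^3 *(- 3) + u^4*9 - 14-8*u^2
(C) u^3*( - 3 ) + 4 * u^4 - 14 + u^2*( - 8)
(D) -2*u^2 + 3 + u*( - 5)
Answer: B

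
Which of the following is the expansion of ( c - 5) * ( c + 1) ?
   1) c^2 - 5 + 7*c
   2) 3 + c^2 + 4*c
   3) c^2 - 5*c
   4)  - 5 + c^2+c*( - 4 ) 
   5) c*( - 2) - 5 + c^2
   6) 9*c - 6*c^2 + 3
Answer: 4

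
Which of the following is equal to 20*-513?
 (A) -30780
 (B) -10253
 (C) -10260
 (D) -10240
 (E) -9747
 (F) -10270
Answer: C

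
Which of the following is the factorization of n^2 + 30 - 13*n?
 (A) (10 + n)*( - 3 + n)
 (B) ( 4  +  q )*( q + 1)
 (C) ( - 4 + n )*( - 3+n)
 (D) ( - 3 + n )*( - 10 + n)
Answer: D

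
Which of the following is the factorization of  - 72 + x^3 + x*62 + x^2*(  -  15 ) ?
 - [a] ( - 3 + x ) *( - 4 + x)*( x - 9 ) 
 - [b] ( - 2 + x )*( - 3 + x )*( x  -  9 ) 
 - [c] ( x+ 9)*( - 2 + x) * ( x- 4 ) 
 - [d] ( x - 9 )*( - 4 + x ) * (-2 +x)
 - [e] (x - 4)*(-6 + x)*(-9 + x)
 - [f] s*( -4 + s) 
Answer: d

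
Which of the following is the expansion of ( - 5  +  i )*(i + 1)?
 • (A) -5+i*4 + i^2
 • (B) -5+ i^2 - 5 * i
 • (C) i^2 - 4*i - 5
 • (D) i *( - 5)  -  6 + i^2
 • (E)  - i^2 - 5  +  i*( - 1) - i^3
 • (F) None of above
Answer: C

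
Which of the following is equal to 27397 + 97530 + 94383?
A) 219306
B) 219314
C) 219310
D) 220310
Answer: C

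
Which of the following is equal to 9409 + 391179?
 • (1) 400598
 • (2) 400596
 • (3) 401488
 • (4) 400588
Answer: 4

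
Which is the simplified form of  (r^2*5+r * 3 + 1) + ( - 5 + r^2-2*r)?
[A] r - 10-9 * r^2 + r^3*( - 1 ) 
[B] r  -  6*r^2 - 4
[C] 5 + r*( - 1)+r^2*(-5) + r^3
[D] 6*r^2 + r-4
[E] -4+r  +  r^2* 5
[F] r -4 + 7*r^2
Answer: D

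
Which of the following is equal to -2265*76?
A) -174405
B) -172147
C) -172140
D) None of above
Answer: C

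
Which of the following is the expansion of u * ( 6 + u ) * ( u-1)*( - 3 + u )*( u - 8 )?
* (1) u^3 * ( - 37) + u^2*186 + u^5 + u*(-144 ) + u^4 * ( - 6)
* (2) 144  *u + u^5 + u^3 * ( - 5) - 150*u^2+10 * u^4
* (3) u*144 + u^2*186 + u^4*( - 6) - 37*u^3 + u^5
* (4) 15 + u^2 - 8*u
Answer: 1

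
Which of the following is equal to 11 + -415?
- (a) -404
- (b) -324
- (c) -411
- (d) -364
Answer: a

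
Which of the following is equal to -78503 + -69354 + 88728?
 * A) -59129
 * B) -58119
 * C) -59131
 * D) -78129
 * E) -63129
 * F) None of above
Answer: A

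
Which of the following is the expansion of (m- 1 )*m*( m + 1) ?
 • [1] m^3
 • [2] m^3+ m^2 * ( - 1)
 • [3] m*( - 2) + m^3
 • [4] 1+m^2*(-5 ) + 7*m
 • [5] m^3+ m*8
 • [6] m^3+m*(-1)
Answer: 6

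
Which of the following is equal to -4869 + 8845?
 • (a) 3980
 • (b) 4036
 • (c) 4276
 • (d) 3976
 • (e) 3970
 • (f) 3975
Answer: d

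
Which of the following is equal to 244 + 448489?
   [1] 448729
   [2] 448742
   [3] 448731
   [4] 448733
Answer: 4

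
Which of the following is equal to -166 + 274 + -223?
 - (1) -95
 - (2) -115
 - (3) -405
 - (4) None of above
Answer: 2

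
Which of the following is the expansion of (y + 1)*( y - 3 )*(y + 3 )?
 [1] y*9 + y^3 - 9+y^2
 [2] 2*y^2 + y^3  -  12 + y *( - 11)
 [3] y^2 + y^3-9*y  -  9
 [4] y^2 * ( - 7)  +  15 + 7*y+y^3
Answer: 3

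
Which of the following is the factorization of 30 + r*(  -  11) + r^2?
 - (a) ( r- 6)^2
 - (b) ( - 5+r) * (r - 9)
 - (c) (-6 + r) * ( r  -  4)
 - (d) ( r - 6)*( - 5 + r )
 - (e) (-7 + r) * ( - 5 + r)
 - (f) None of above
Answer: d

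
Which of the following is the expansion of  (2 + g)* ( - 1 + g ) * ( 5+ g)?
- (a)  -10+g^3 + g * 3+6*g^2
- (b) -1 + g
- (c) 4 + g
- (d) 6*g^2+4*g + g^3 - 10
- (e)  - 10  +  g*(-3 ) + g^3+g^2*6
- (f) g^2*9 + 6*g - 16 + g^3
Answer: a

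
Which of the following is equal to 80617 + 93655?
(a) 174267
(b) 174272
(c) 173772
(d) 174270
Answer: b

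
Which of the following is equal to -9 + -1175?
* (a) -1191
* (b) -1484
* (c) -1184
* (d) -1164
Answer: c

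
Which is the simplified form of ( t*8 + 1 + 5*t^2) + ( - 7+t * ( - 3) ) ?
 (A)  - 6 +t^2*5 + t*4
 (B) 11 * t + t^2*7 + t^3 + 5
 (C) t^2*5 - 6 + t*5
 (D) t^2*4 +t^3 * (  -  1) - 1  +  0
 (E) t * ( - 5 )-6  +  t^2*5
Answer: C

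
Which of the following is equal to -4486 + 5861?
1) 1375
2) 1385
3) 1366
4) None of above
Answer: 1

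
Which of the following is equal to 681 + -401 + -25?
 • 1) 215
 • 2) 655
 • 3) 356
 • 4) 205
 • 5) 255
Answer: 5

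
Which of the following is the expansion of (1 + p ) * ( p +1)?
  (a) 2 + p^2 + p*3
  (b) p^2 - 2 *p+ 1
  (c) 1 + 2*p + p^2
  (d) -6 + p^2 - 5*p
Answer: c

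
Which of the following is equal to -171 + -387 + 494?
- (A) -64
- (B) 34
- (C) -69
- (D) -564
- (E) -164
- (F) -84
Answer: A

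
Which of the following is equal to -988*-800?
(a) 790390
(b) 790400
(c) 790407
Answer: b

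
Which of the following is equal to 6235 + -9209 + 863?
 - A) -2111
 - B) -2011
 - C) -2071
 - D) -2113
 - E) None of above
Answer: A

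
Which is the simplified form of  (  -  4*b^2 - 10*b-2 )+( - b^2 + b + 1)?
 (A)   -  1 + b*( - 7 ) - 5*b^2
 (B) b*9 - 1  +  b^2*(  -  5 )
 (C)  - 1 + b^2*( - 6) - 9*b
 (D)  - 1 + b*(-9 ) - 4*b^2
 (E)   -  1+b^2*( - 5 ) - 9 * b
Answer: E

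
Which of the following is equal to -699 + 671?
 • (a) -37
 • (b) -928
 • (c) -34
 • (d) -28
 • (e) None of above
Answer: d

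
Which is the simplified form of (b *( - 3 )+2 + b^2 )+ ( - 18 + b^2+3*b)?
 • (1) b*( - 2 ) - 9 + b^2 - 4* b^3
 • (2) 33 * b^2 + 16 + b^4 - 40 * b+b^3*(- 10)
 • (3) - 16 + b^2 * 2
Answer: 3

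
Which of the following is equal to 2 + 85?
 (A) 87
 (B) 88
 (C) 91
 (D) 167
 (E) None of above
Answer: A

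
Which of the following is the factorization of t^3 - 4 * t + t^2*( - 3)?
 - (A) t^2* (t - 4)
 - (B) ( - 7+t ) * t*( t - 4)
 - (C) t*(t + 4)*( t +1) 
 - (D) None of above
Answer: D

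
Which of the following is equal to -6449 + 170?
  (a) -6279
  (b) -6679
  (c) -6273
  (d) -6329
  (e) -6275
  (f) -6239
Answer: a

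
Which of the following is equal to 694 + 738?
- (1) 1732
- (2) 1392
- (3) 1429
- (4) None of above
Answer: 4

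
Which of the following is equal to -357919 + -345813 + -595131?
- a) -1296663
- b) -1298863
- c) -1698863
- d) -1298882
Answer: b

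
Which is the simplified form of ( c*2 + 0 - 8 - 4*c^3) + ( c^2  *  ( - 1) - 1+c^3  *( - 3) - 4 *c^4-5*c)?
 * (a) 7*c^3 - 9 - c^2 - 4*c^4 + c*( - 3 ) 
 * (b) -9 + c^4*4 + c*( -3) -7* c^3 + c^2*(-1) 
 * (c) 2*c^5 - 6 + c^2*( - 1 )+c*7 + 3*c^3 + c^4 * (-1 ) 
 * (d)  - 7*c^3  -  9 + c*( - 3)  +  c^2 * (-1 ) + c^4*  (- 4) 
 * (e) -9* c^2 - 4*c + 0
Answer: d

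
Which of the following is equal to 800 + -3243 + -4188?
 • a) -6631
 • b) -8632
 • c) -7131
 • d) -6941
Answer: a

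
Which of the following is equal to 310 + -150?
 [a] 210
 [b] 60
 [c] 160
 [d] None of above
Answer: c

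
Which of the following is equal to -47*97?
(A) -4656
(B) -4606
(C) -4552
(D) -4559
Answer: D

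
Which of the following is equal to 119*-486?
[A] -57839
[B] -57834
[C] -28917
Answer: B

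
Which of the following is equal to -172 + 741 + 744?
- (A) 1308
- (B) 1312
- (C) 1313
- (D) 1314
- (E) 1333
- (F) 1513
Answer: C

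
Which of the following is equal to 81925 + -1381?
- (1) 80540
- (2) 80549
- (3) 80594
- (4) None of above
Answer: 4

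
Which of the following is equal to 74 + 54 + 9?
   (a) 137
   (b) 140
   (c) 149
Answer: a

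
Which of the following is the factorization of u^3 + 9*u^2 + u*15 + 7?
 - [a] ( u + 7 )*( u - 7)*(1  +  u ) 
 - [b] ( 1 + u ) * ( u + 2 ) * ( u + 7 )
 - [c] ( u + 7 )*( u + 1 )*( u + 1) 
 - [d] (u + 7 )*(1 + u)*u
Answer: c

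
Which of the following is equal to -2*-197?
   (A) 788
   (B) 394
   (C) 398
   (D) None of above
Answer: B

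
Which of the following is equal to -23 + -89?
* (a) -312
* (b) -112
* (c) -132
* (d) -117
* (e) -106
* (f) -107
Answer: b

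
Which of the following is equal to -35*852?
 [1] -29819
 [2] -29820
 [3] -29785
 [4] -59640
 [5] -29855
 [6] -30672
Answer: 2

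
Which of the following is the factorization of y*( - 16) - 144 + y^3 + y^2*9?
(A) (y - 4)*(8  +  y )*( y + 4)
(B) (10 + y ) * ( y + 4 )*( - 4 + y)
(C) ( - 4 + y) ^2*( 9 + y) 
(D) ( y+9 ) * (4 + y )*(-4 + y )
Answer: D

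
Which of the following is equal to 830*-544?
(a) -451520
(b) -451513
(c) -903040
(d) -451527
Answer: a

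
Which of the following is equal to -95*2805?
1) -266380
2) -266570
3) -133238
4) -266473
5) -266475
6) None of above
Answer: 5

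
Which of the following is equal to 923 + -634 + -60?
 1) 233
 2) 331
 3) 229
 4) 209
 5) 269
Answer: 3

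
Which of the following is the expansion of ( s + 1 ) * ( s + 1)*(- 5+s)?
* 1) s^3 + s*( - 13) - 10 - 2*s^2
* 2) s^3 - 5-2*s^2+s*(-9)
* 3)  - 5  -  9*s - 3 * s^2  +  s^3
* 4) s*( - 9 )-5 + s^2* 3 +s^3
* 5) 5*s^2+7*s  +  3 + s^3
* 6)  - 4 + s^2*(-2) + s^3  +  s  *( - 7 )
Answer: 3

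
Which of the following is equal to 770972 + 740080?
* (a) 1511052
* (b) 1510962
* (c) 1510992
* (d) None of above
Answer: a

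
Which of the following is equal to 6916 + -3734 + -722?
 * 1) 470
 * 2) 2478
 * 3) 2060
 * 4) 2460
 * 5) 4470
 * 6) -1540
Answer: 4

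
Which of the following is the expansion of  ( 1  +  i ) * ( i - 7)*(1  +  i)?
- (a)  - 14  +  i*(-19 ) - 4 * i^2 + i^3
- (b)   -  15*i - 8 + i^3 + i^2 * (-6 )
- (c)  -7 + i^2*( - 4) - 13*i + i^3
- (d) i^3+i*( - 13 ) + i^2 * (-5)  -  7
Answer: d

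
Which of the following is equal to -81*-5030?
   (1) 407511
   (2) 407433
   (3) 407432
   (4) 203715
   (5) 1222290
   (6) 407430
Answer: 6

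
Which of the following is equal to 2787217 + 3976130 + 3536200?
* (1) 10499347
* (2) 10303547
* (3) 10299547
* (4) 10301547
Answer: 3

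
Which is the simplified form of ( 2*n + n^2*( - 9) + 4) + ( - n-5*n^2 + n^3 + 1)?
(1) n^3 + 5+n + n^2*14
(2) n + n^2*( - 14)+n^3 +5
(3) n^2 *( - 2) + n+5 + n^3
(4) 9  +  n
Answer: 2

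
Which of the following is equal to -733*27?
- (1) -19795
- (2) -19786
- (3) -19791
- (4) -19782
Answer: 3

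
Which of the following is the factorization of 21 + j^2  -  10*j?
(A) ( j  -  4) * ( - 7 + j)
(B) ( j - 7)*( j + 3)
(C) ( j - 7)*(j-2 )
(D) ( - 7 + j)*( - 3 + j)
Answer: D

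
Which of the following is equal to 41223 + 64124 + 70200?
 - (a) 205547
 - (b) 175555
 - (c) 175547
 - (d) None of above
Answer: c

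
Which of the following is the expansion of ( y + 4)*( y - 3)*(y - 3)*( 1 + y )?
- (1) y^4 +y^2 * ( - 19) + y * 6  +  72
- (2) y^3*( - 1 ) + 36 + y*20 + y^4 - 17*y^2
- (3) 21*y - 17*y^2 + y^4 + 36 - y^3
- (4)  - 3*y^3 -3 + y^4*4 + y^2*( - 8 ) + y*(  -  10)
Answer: 3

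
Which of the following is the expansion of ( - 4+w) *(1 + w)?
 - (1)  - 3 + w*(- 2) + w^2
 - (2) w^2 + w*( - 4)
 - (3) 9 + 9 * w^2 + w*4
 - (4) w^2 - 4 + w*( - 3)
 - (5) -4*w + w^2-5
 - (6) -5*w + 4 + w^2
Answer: 4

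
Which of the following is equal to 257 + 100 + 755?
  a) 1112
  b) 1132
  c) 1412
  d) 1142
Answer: a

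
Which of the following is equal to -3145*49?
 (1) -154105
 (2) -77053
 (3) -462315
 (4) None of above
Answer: 1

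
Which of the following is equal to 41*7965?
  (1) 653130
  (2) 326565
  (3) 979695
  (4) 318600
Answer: 2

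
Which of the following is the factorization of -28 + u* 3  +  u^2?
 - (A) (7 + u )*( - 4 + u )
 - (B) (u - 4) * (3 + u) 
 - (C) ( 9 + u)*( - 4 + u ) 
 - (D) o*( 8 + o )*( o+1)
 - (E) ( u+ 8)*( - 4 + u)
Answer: A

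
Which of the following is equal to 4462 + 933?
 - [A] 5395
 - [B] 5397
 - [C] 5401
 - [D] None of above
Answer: A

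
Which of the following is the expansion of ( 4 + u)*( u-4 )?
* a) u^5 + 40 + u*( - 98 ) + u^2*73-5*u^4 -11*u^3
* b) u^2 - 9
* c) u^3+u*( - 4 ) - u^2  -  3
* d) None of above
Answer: d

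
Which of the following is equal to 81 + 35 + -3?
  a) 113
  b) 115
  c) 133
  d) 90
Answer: a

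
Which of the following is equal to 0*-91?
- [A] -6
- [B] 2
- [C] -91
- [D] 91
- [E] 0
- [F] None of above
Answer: E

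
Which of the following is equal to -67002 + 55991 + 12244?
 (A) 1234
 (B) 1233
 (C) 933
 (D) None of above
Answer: B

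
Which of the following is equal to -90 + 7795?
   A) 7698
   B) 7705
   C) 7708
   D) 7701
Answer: B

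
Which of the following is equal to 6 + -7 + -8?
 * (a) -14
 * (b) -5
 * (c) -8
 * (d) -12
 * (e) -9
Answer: e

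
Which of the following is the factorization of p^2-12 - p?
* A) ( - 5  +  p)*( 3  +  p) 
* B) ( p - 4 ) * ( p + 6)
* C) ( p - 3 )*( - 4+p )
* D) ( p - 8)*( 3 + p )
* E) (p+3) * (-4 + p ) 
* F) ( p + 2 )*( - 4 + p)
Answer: E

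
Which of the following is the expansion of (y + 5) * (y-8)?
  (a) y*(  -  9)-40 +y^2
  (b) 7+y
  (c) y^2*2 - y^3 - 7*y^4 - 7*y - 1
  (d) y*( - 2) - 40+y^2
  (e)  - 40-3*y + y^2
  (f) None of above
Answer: e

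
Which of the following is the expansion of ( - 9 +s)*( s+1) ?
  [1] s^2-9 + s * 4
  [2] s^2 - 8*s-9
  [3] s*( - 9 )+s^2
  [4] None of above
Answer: 2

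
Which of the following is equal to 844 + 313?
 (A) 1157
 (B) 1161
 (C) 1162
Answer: A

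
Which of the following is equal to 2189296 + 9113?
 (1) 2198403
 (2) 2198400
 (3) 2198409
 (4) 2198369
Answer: 3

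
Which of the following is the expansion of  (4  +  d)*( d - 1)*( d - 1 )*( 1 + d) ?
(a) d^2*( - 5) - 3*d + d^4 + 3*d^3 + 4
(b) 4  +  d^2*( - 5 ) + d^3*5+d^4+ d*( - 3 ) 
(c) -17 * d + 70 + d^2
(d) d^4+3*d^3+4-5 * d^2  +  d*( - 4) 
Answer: a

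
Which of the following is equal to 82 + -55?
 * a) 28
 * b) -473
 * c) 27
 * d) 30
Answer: c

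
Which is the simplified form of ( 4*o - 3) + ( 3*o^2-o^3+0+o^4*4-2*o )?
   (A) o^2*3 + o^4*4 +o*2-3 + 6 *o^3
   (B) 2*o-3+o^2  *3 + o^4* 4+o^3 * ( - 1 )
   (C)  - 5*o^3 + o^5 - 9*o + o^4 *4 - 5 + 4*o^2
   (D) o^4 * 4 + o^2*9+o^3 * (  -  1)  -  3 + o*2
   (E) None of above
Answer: B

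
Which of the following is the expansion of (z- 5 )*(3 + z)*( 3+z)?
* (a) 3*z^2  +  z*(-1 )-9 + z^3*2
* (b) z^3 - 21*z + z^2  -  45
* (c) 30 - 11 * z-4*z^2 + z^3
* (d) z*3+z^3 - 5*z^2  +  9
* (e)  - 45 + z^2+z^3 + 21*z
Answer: b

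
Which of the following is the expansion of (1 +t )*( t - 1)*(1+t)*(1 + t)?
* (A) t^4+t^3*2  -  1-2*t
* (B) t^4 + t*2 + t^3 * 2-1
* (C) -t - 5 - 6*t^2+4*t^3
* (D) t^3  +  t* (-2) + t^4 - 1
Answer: A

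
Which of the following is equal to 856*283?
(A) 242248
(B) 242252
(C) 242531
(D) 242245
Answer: A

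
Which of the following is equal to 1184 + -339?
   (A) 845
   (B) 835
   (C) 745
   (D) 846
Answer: A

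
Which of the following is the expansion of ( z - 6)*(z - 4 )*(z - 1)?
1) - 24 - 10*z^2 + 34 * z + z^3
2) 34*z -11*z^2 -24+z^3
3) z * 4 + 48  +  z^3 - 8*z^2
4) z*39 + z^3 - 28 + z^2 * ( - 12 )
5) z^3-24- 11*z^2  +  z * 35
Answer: 2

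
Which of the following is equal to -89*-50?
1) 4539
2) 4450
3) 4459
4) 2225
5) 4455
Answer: 2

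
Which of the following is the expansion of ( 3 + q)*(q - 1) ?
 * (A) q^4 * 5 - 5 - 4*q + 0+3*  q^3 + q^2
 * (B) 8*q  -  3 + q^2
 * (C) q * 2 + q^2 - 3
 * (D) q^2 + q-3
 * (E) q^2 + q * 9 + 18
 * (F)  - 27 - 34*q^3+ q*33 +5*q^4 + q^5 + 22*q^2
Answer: C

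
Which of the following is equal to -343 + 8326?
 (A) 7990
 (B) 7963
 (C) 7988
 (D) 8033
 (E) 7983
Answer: E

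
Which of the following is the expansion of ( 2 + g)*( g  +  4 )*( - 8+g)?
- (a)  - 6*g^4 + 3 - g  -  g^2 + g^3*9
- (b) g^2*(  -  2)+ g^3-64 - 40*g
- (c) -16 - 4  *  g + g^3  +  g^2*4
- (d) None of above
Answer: b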